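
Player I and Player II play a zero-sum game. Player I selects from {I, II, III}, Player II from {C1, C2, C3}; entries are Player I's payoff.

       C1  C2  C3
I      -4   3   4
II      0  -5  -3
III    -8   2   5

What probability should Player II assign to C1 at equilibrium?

2/3

Row minima: I → -4, II → -5, III → -8; maximin = -4.
Column maxima: C1 → 0, C2 → 3, C3 → 5; minimax = 0.
-4 ≠ 0, so there is no saddle point; optimal play is mixed.
C3 is strictly dominated by C2 (it gives Player I strictly more in every row), so Player II never plays it.
With C3 eliminated, III is strictly dominated by I (I gives Player I strictly more in every remaining column), so Player I never plays it.
On the remaining 2×2 (I, II vs C1, C2):
Let Player I play I with probability p. Expected payoff against C1: (-4)p + 0(1−p) = −4p; against C2: 3p + (-5)(1−p) = 8p − 5.
Setting these equal: −4p = 8p − 5 ⇒ −12p = -5 ⇒ p = 5/12, and the value is (-4)·(5/12) = -5/3.
For Player II: with q = P(C1), equating I's and II's payoffs gives −7q + 3 = 5q − 5 ⇒ q = 2/3.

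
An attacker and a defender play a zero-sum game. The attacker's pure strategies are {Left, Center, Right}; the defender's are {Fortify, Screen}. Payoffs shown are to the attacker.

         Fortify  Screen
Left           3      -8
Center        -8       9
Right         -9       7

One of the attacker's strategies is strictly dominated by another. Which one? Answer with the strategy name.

Center gives a strictly higher payoff than Right against every column: -8 > -9, 9 > 7.
So Right is strictly dominated and the attacker never plays it.

Right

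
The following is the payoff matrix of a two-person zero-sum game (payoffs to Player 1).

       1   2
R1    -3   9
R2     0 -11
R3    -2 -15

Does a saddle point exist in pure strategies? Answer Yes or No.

No

Row minima: R1 → -3, R2 → -11, R3 → -15; maximin = -3.
Column maxima: 1 → 0, 2 → 9; minimax = 0.
-3 ≠ 0, so no pure-strategy equilibrium exists.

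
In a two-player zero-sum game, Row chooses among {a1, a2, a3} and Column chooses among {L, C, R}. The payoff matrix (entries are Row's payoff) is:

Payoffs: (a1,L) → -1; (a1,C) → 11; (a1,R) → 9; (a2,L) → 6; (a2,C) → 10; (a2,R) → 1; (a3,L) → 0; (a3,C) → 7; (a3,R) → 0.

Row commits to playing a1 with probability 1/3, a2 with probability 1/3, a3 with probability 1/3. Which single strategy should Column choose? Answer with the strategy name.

If Column plays L, Row's expected payoff is (1/3)·(-1) + (1/3)·6 + (1/3)·0 = 5/3.
If Column plays C, Row's expected payoff is (1/3)·11 + (1/3)·10 + (1/3)·7 = 28/3.
If Column plays R, Row's expected payoff is (1/3)·9 + (1/3)·1 + (1/3)·0 = 10/3.
Column minimizes Row's payoff; the smallest is 5/3, so the best response is L.

L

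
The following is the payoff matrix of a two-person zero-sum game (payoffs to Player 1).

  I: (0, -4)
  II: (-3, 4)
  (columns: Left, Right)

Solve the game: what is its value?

-12/11

Row minima: I → -4, II → -3; maximin = -3.
Column maxima: Left → 0, Right → 4; minimax = 0.
-3 ≠ 0, so there is no saddle point; optimal play is mixed.
Let Player 1 play I with probability p. Expected payoff against Left: 0p + (-3)(1−p) = 3p − 3; against Right: (-4)p + 4(1−p) = −8p + 4.
Setting these equal: 3p − 3 = −8p + 4 ⇒ 11p = 7 ⇒ p = 7/11, and the value is (3)·(7/11) − 3 = -12/11.
For Player 2: with q = P(Left), equating I's and II's payoffs gives 4q − 4 = −7q + 4 ⇒ q = 8/11.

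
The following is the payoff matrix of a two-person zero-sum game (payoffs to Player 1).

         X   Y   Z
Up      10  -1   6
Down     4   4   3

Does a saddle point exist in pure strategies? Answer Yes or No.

No

Row minima: Up → -1, Down → 3; maximin = 3.
Column maxima: X → 10, Y → 4, Z → 6; minimax = 4.
3 ≠ 4, so no pure-strategy equilibrium exists.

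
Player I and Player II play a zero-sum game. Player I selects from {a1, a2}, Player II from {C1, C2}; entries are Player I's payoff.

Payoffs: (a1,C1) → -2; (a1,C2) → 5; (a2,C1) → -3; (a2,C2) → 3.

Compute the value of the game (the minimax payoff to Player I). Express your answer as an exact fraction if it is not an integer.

-2

Row minima: a1 → -2, a2 → -3; maximin = -2.
Column maxima: C1 → -2, C2 → 5; minimax = -2.
Since maximin = minimax = -2, there is a saddle point and the value is -2.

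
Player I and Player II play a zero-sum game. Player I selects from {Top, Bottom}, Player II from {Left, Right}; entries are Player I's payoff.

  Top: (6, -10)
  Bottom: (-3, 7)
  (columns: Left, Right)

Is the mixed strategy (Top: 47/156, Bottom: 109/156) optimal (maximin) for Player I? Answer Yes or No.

No

Against Left this mix gives (47/156)·6 + (109/156)·(-3) = -15/52.
Against Right this mix gives (47/156)·(-10) + (109/156)·7 = 293/156.
Player II will play Left, holding Player I to -15/52. Shifting weight toward the row that does better against Left would raise this floor (the equalizing mix achieves 6/13 against both Left and Right), so the proposed strategy is not optimal.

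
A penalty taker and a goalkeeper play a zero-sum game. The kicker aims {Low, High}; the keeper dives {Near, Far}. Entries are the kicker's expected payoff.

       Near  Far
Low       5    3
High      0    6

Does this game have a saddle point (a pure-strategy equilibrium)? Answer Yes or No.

No

Row minima: Low → 3, High → 0; maximin = 3.
Column maxima: Near → 5, Far → 6; minimax = 5.
3 ≠ 5, so no pure-strategy equilibrium exists.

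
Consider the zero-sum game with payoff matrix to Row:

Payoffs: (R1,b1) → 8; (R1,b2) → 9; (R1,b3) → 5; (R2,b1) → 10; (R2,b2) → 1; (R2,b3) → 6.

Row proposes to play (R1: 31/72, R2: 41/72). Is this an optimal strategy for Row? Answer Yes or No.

Against b1 this mix gives (31/72)·8 + (41/72)·10 = 329/36.
Against b2 this mix gives (31/72)·9 + (41/72)·1 = 40/9.
Against b3 this mix gives (31/72)·5 + (41/72)·6 = 401/72.
Column will play b2, holding Row to 40/9. Shifting weight toward the row that does better against b2 would raise this floor (the equalizing mix achieves 49/9 against both b2 and b3), so the proposed strategy is not optimal.

No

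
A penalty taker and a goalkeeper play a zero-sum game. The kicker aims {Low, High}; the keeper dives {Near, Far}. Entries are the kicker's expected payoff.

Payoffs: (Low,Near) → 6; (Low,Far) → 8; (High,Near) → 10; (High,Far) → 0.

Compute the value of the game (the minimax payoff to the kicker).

20/3

Row minima: Low → 6, High → 0; maximin = 6.
Column maxima: Near → 10, Far → 8; minimax = 8.
6 ≠ 8, so there is no saddle point; optimal play is mixed.
Let the kicker play Low with probability p. Expected payoff against Near: 6p + 10(1−p) = −4p + 10; against Far: 8p + 0(1−p) = 8p.
Setting these equal: −4p + 10 = 8p ⇒ −12p = -10 ⇒ p = 5/6, and the value is (-4)·(5/6) + 10 = 20/3.
For the keeper: with q = P(Near), equating Low's and High's payoffs gives −2q + 8 = 10q ⇒ q = 2/3.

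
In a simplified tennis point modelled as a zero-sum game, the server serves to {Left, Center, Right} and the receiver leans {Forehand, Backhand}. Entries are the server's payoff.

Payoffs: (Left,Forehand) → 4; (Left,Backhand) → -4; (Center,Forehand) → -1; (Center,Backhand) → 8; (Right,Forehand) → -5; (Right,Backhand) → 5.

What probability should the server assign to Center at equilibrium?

8/17

Row minima: Left → -4, Center → -1, Right → -5; maximin = -1.
Column maxima: Forehand → 4, Backhand → 8; minimax = 4.
-1 ≠ 4, so there is no saddle point; optimal play is mixed.
Right is strictly dominated by Center, so the server never plays it.
On the remaining 2×2 (Left, Center vs Forehand, Backhand):
Let the server play Left with probability p. Expected payoff against Forehand: 4p + (-1)(1−p) = 5p − 1; against Backhand: (-4)p + 8(1−p) = −12p + 8.
Setting these equal: 5p − 1 = −12p + 8 ⇒ 17p = 9 ⇒ p = 9/17, and the value is (5)·(9/17) − 1 = 28/17.
For the receiver: with q = P(Forehand), equating Left's and Center's payoffs gives 8q − 4 = −9q + 8 ⇒ q = 12/17.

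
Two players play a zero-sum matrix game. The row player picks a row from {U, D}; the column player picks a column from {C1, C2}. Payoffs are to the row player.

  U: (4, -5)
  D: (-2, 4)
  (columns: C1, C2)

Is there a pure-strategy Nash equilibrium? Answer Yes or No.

No

Row minima: U → -5, D → -2; maximin = -2.
Column maxima: C1 → 4, C2 → 4; minimax = 4.
-2 ≠ 4, so no pure-strategy equilibrium exists.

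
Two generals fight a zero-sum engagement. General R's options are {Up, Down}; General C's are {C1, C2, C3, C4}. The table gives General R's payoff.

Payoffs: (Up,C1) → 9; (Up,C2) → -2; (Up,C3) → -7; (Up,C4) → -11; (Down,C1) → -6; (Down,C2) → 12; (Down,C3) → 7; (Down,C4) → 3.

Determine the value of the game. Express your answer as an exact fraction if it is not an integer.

-39/29

Row minima: Up → -11, Down → -6; maximin = -6.
Column maxima: C1 → 9, C2 → 12, C3 → 7, C4 → 3; minimax = 3.
-6 ≠ 3, so there is no saddle point; optimal play is mixed.
C2 is strictly dominated by C3 (it gives General R strictly more in every row), so General C never plays it.
C3 is strictly dominated by C4 (it gives General R strictly more in every row), so General C never plays it.
On the remaining 2×2 (Up, Down vs C1, C4):
Let General R play Up with probability p. Expected payoff against C1: 9p + (-6)(1−p) = 15p − 6; against C4: (-11)p + 3(1−p) = −14p + 3.
Setting these equal: 15p − 6 = −14p + 3 ⇒ 29p = 9 ⇒ p = 9/29, and the value is (15)·(9/29) − 6 = -39/29.
For General C: with q = P(C1), equating Up's and Down's payoffs gives 20q − 11 = −9q + 3 ⇒ q = 14/29.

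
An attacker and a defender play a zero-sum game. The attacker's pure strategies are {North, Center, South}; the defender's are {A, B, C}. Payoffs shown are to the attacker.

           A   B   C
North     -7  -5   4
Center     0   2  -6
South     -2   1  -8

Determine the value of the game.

Row minima: North → -7, Center → -6, South → -8; maximin = -6.
Column maxima: A → 0, B → 2, C → 4; minimax = 0.
-6 ≠ 0, so there is no saddle point; optimal play is mixed.
South is strictly dominated by Center, so the attacker never plays it.
B is strictly dominated by A (it gives the attacker strictly more in every row), so the defender never plays it.
On the remaining 2×2 (North, Center vs A, C):
Let the attacker play North with probability p. Expected payoff against A: (-7)p + 0(1−p) = −7p; against C: 4p + (-6)(1−p) = 10p − 6.
Setting these equal: −7p = 10p − 6 ⇒ −17p = -6 ⇒ p = 6/17, and the value is (-7)·(6/17) = -42/17.
For the defender: with q = P(A), equating North's and Center's payoffs gives −11q + 4 = 6q − 6 ⇒ q = 10/17.

-42/17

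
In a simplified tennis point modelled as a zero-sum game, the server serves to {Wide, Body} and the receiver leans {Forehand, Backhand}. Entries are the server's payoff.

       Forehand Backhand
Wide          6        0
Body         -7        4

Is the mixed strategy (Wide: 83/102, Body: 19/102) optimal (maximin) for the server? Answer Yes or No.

No

Against Forehand this mix gives (83/102)·6 + (19/102)·(-7) = 365/102.
Against Backhand this mix gives (83/102)·0 + (19/102)·4 = 38/51.
The receiver will play Backhand, holding the server to 38/51. Shifting weight toward the row that does better against Backhand would raise this floor (the equalizing mix achieves 24/17 against both Backhand and Forehand), so the proposed strategy is not optimal.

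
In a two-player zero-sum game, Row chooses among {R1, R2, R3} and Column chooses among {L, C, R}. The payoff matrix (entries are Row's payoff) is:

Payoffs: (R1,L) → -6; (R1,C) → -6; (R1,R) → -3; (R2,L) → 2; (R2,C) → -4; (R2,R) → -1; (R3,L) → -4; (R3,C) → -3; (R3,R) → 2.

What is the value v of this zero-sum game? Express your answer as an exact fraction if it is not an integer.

-22/7

Row minima: R1 → -6, R2 → -4, R3 → -4; maximin = -4.
Column maxima: L → 2, C → -3, R → 2; minimax = -3.
-4 ≠ -3, so there is no saddle point; optimal play is mixed.
R1 is strictly dominated by R2, so Row never plays it.
R is strictly dominated by C (it gives Row strictly more in every row), so Column never plays it.
On the remaining 2×2 (R2, R3 vs L, C):
Let Row play R2 with probability p. Expected payoff against L: 2p + (-4)(1−p) = 6p − 4; against C: (-4)p + (-3)(1−p) = −p − 3.
Setting these equal: 6p − 4 = −p − 3 ⇒ 7p = 1 ⇒ p = 1/7, and the value is (6)·(1/7) − 4 = -22/7.
For Column: with q = P(L), equating R2's and R3's payoffs gives 6q − 4 = −q − 3 ⇒ q = 1/7.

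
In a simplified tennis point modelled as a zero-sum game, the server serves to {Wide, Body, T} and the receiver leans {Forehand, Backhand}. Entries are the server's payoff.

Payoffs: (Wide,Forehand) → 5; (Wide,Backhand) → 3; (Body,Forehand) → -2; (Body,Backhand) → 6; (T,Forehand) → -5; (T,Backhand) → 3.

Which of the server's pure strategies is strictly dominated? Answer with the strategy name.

Body gives a strictly higher payoff than T against every column: -2 > -5, 6 > 3.
So T is strictly dominated and the server never plays it.

T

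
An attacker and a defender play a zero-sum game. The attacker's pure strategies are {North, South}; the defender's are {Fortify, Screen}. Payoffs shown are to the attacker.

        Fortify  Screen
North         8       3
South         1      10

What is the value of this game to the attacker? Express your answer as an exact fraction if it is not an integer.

11/2

Row minima: North → 3, South → 1; maximin = 3.
Column maxima: Fortify → 8, Screen → 10; minimax = 8.
3 ≠ 8, so there is no saddle point; optimal play is mixed.
Let the attacker play North with probability p. Expected payoff against Fortify: 8p + 1(1−p) = 7p + 1; against Screen: 3p + 10(1−p) = −7p + 10.
Setting these equal: 7p + 1 = −7p + 10 ⇒ 14p = 9 ⇒ p = 9/14, and the value is (7)·(9/14) + 1 = 11/2.
For the defender: with q = P(Fortify), equating North's and South's payoffs gives 5q + 3 = −9q + 10 ⇒ q = 1/2.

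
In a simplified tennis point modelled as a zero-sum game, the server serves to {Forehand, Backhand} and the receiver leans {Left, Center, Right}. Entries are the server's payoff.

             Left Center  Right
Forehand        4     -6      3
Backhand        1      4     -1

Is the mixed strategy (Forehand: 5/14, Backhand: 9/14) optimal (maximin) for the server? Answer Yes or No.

Yes

Against Left this mix gives (5/14)·4 + (9/14)·1 = 29/14.
Against Center this mix gives (5/14)·(-6) + (9/14)·4 = 3/7.
Against Right this mix gives (5/14)·3 + (9/14)·(-1) = 3/7.
All of the receiver's active replies (Center, Right) yield 3/7, and no column does worse for the server. The mix makes the receiver indifferent and guarantees 3/7, so it is optimal.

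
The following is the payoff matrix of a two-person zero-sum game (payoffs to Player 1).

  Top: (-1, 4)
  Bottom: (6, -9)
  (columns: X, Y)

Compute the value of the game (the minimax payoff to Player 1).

Row minima: Top → -1, Bottom → -9; maximin = -1.
Column maxima: X → 6, Y → 4; minimax = 4.
-1 ≠ 4, so there is no saddle point; optimal play is mixed.
Let Player 1 play Top with probability p. Expected payoff against X: (-1)p + 6(1−p) = −7p + 6; against Y: 4p + (-9)(1−p) = 13p − 9.
Setting these equal: −7p + 6 = 13p − 9 ⇒ −20p = -15 ⇒ p = 3/4, and the value is (-7)·(3/4) + 6 = 3/4.
For Player 2: with q = P(X), equating Top's and Bottom's payoffs gives −5q + 4 = 15q − 9 ⇒ q = 13/20.

3/4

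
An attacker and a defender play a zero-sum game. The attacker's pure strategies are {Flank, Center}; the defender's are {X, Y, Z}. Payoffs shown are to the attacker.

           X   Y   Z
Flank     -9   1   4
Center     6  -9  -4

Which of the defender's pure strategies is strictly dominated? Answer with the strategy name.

Y holds the attacker's payoff strictly below Z in every row: 1 < 4, -9 < -4.
So Z is strictly dominated for the defender.

Z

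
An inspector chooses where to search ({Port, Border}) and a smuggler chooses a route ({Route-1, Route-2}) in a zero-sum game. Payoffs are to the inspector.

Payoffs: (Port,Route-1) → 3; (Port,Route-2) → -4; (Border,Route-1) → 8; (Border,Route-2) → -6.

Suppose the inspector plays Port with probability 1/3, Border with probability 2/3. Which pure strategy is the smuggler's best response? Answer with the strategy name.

If the smuggler plays Route-1, the inspector's expected payoff is (1/3)·3 + (2/3)·8 = 19/3.
If the smuggler plays Route-2, the inspector's expected payoff is (1/3)·(-4) + (2/3)·(-6) = -16/3.
The smuggler minimizes the inspector's payoff; the smallest is -16/3, so the best response is Route-2.

Route-2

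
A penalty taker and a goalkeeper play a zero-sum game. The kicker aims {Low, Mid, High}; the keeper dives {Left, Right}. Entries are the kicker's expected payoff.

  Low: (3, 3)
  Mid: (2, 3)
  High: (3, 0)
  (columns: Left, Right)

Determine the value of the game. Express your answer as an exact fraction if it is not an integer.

Row minima: Low → 3, Mid → 2, High → 0; maximin = 3.
Column maxima: Left → 3, Right → 3; minimax = 3.
Since maximin = minimax = 3, there is a saddle point and the value is 3.

3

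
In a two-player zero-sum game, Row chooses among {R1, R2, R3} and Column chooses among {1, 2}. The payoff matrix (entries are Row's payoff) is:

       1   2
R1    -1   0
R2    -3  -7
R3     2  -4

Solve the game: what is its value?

-4/7

Row minima: R1 → -1, R2 → -7, R3 → -4; maximin = -1.
Column maxima: 1 → 2, 2 → 0; minimax = 0.
-1 ≠ 0, so there is no saddle point; optimal play is mixed.
R2 is strictly dominated by R1, so Row never plays it.
On the remaining 2×2 (R1, R3 vs 1, 2):
Let Row play R1 with probability p. Expected payoff against 1: (-1)p + 2(1−p) = −3p + 2; against 2: 0p + (-4)(1−p) = 4p − 4.
Setting these equal: −3p + 2 = 4p − 4 ⇒ −7p = -6 ⇒ p = 6/7, and the value is (-3)·(6/7) + 2 = -4/7.
For Column: with q = P(1), equating R1's and R3's payoffs gives −q = 6q − 4 ⇒ q = 4/7.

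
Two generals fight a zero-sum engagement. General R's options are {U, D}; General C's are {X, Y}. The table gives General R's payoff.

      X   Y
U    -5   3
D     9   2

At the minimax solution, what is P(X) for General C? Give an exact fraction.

1/15

Row minima: U → -5, D → 2; maximin = 2.
Column maxima: X → 9, Y → 3; minimax = 3.
2 ≠ 3, so there is no saddle point; optimal play is mixed.
Let General R play U with probability p. Expected payoff against X: (-5)p + 9(1−p) = −14p + 9; against Y: 3p + 2(1−p) = p + 2.
Setting these equal: −14p + 9 = p + 2 ⇒ −15p = -7 ⇒ p = 7/15, and the value is (-14)·(7/15) + 9 = 37/15.
For General C: with q = P(X), equating U's and D's payoffs gives −8q + 3 = 7q + 2 ⇒ q = 1/15.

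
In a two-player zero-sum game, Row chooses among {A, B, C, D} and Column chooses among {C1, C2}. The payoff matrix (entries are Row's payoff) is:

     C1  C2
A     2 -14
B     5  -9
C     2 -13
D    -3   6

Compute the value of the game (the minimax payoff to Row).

3/23

Row minima: A → -14, B → -9, C → -13, D → -3; maximin = -3.
Column maxima: C1 → 5, C2 → 6; minimax = 5.
-3 ≠ 5, so there is no saddle point; optimal play is mixed.
A is strictly dominated by B, so Row never plays it.
C is strictly dominated by B, so Row never plays it.
On the remaining 2×2 (B, D vs C1, C2):
Let Row play B with probability p. Expected payoff against C1: 5p + (-3)(1−p) = 8p − 3; against C2: (-9)p + 6(1−p) = −15p + 6.
Setting these equal: 8p − 3 = −15p + 6 ⇒ 23p = 9 ⇒ p = 9/23, and the value is (8)·(9/23) − 3 = 3/23.
For Column: with q = P(C1), equating B's and D's payoffs gives 14q − 9 = −9q + 6 ⇒ q = 15/23.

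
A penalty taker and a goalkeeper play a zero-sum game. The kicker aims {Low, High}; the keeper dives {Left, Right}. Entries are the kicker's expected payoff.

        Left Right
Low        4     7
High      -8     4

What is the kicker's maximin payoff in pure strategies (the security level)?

Row minima: Low → 4, High → -8.
The best of these is 4.

4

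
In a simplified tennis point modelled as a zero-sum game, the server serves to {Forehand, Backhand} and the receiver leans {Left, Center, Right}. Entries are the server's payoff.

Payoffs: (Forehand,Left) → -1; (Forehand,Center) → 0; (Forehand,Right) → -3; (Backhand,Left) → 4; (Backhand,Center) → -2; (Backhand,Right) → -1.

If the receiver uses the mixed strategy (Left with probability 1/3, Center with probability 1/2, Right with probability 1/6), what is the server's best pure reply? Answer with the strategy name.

Expected payoff of Forehand: (1/3)·(-1) + (1/2)·0 + (1/6)·(-3) = -5/6.
Expected payoff of Backhand: (1/3)·4 + (1/2)·(-2) + (1/6)·(-1) = 1/6.
The largest is 1/6, so the server's best response is Backhand.

Backhand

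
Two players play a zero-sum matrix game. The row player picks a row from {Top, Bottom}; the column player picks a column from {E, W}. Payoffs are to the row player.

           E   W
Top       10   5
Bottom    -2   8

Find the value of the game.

Row minima: Top → 5, Bottom → -2; maximin = 5.
Column maxima: E → 10, W → 8; minimax = 8.
5 ≠ 8, so there is no saddle point; optimal play is mixed.
Let the row player play Top with probability p. Expected payoff against E: 10p + (-2)(1−p) = 12p − 2; against W: 5p + 8(1−p) = −3p + 8.
Setting these equal: 12p − 2 = −3p + 8 ⇒ 15p = 10 ⇒ p = 2/3, and the value is (12)·(2/3) − 2 = 6.
For the column player: with q = P(E), equating Top's and Bottom's payoffs gives 5q + 5 = −10q + 8 ⇒ q = 1/5.

6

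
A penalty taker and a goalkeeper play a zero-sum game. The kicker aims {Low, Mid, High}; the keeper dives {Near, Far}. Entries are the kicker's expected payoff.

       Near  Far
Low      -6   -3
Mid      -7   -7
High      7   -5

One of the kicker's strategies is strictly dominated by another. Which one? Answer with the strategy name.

Mid

Low gives a strictly higher payoff than Mid against every column: -6 > -7, -3 > -7.
So Mid is strictly dominated and the kicker never plays it.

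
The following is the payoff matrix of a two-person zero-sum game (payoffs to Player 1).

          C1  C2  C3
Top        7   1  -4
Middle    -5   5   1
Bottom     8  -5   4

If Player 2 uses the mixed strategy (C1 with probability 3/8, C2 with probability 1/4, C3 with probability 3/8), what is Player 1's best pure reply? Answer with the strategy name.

Expected payoff of Top: (3/8)·7 + (1/4)·1 + (3/8)·(-4) = 11/8.
Expected payoff of Middle: (3/8)·(-5) + (1/4)·5 + (3/8)·1 = -1/4.
Expected payoff of Bottom: (3/8)·8 + (1/4)·(-5) + (3/8)·4 = 13/4.
The largest is 13/4, so Player 1's best response is Bottom.

Bottom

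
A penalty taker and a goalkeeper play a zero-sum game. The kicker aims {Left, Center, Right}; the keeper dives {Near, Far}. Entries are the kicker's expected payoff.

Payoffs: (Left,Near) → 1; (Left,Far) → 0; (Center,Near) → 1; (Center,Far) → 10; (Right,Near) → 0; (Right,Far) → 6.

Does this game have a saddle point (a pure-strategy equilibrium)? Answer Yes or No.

Yes

Row minima: Left → 0, Center → 1, Right → 0; maximin = 1.
Column maxima: Near → 1, Far → 10; minimax = 1.
maximin = minimax = 1, so a saddle point exists.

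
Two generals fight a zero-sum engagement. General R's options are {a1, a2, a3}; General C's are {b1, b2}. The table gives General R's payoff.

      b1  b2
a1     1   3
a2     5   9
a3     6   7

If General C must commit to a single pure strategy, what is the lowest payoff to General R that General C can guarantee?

Column maxima: b1 → 6, b2 → 9.
The smallest of these is 6.

6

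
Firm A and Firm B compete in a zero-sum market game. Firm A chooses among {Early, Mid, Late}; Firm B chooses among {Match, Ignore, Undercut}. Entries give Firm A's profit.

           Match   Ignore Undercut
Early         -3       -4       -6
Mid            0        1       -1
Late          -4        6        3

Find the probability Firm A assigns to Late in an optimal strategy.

1/8

Row minima: Early → -6, Mid → -1, Late → -4; maximin = -1.
Column maxima: Match → 0, Ignore → 6, Undercut → 3; minimax = 0.
-1 ≠ 0, so there is no saddle point; optimal play is mixed.
Early is strictly dominated by Mid, so Firm A never plays it.
With Early eliminated, Ignore is strictly dominated by Match (it gives Firm A strictly more in every remaining row), so Firm B never plays it.
On the remaining 2×2 (Mid, Late vs Match, Undercut):
Let Firm A play Mid with probability p. Expected payoff against Match: 0p + (-4)(1−p) = 4p − 4; against Undercut: (-1)p + 3(1−p) = −4p + 3.
Setting these equal: 4p − 4 = −4p + 3 ⇒ 8p = 7 ⇒ p = 7/8, and the value is (4)·(7/8) − 4 = -1/2.
For Firm B: with q = P(Match), equating Mid's and Late's payoffs gives q − 1 = −7q + 3 ⇒ q = 1/2.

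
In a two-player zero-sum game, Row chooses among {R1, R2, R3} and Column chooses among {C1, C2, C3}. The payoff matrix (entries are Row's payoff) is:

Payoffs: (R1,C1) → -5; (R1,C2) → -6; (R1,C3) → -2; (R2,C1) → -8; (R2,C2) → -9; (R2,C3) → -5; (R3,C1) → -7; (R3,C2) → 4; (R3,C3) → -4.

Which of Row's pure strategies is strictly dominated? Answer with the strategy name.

R1 gives a strictly higher payoff than R2 against every column: -5 > -8, -6 > -9, -2 > -5.
So R2 is strictly dominated and Row never plays it.

R2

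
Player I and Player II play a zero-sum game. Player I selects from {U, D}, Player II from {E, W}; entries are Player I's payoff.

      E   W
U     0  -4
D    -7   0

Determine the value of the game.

Row minima: U → -4, D → -7; maximin = -4.
Column maxima: E → 0, W → 0; minimax = 0.
-4 ≠ 0, so there is no saddle point; optimal play is mixed.
Let Player I play U with probability p. Expected payoff against E: 0p + (-7)(1−p) = 7p − 7; against W: (-4)p + 0(1−p) = −4p.
Setting these equal: 7p − 7 = −4p ⇒ 11p = 7 ⇒ p = 7/11, and the value is (7)·(7/11) − 7 = -28/11.
For Player II: with q = P(E), equating U's and D's payoffs gives 4q − 4 = −7q ⇒ q = 4/11.

-28/11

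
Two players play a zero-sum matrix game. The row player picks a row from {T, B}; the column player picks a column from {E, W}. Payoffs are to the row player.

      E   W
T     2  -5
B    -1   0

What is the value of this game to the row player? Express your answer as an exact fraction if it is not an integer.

Row minima: T → -5, B → -1; maximin = -1.
Column maxima: E → 2, W → 0; minimax = 0.
-1 ≠ 0, so there is no saddle point; optimal play is mixed.
Let the row player play T with probability p. Expected payoff against E: 2p + (-1)(1−p) = 3p − 1; against W: (-5)p + 0(1−p) = −5p.
Setting these equal: 3p − 1 = −5p ⇒ 8p = 1 ⇒ p = 1/8, and the value is (3)·(1/8) − 1 = -5/8.
For the column player: with q = P(E), equating T's and B's payoffs gives 7q − 5 = −q ⇒ q = 5/8.

-5/8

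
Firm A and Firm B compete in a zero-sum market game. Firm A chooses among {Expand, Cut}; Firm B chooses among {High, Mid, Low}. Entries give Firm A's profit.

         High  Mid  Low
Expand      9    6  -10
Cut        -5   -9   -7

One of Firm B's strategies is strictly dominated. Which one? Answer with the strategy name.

High

Mid holds Firm A's payoff strictly below High in every row: 6 < 9, -9 < -5.
So High is strictly dominated for Firm B.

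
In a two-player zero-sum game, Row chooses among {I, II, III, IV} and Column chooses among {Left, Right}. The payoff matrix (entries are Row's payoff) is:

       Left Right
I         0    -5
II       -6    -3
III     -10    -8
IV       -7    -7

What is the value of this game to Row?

Row minima: I → -5, II → -6, III → -10, IV → -7; maximin = -5.
Column maxima: Left → 0, Right → -3; minimax = -3.
-5 ≠ -3, so there is no saddle point; optimal play is mixed.
III is strictly dominated by I, so Row never plays it.
IV is strictly dominated by I, so Row never plays it.
On the remaining 2×2 (I, II vs Left, Right):
Let Row play I with probability p. Expected payoff against Left: 0p + (-6)(1−p) = 6p − 6; against Right: (-5)p + (-3)(1−p) = −2p − 3.
Setting these equal: 6p − 6 = −2p − 3 ⇒ 8p = 3 ⇒ p = 3/8, and the value is (6)·(3/8) − 6 = -15/4.
For Column: with q = P(Left), equating I's and II's payoffs gives 5q − 5 = −3q − 3 ⇒ q = 1/4.

-15/4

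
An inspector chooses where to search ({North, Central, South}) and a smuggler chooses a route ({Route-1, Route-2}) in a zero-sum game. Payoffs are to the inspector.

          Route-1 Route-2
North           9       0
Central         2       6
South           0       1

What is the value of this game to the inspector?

Row minima: North → 0, Central → 2, South → 0; maximin = 2.
Column maxima: Route-1 → 9, Route-2 → 6; minimax = 6.
2 ≠ 6, so there is no saddle point; optimal play is mixed.
South is strictly dominated by Central, so the inspector never plays it.
On the remaining 2×2 (North, Central vs Route-1, Route-2):
Let the inspector play North with probability p. Expected payoff against Route-1: 9p + 2(1−p) = 7p + 2; against Route-2: 0p + 6(1−p) = −6p + 6.
Setting these equal: 7p + 2 = −6p + 6 ⇒ 13p = 4 ⇒ p = 4/13, and the value is (7)·(4/13) + 2 = 54/13.
For the smuggler: with q = P(Route-1), equating North's and Central's payoffs gives 9q = −4q + 6 ⇒ q = 6/13.

54/13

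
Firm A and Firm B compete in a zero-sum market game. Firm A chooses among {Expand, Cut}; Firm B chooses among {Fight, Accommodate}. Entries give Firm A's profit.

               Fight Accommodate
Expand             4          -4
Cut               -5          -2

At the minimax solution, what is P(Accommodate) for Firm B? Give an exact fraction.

9/11

Row minima: Expand → -4, Cut → -5; maximin = -4.
Column maxima: Fight → 4, Accommodate → -2; minimax = -2.
-4 ≠ -2, so there is no saddle point; optimal play is mixed.
Let Firm A play Expand with probability p. Expected payoff against Fight: 4p + (-5)(1−p) = 9p − 5; against Accommodate: (-4)p + (-2)(1−p) = −2p − 2.
Setting these equal: 9p − 5 = −2p − 2 ⇒ 11p = 3 ⇒ p = 3/11, and the value is (9)·(3/11) − 5 = -28/11.
For Firm B: with q = P(Fight), equating Expand's and Cut's payoffs gives 8q − 4 = −3q − 2 ⇒ q = 2/11.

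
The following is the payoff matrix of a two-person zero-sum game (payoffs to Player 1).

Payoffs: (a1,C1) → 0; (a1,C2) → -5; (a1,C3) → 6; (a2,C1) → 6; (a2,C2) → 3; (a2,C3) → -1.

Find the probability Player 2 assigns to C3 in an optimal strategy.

Row minima: a1 → -5, a2 → -1; maximin = -1.
Column maxima: C1 → 6, C2 → 3, C3 → 6; minimax = 3.
-1 ≠ 3, so there is no saddle point; optimal play is mixed.
C1 is strictly dominated by C2 (it gives Player 1 strictly more in every row), so Player 2 never plays it.
On the remaining 2×2 (a1, a2 vs C2, C3):
Let Player 1 play a1 with probability p. Expected payoff against C2: (-5)p + 3(1−p) = −8p + 3; against C3: 6p + (-1)(1−p) = 7p − 1.
Setting these equal: −8p + 3 = 7p − 1 ⇒ −15p = -4 ⇒ p = 4/15, and the value is (-8)·(4/15) + 3 = 13/15.
For Player 2: with q = P(C2), equating a1's and a2's payoffs gives −11q + 6 = 4q − 1 ⇒ q = 7/15.

8/15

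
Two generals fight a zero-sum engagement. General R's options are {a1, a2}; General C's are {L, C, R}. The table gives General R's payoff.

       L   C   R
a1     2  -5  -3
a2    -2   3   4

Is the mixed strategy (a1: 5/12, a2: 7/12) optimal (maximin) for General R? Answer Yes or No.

Against L this mix gives (5/12)·2 + (7/12)·(-2) = -1/3.
Against C this mix gives (5/12)·(-5) + (7/12)·3 = -1/3.
Against R this mix gives (5/12)·(-3) + (7/12)·4 = 13/12.
All of General C's active replies (L, C) yield -1/3, and no column does worse for General R. The mix makes General C indifferent and guarantees -1/3, so it is optimal.

Yes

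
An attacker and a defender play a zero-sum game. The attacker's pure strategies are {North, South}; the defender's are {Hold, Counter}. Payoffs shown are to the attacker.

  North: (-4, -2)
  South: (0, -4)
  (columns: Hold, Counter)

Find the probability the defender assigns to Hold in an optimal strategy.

Row minima: North → -4, South → -4; maximin = -4.
Column maxima: Hold → 0, Counter → -2; minimax = -2.
-4 ≠ -2, so there is no saddle point; optimal play is mixed.
Let the attacker play North with probability p. Expected payoff against Hold: (-4)p + 0(1−p) = −4p; against Counter: (-2)p + (-4)(1−p) = 2p − 4.
Setting these equal: −4p = 2p − 4 ⇒ −6p = -4 ⇒ p = 2/3, and the value is (-4)·(2/3) = -8/3.
For the defender: with q = P(Hold), equating North's and South's payoffs gives −2q − 2 = 4q − 4 ⇒ q = 1/3.

1/3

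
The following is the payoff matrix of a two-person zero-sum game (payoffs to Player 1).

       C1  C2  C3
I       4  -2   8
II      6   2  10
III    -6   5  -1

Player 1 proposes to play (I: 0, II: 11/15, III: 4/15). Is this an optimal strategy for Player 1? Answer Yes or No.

Yes

Against C1 this mix gives (11/15)·6 + (4/15)·(-6) = 14/5.
Against C2 this mix gives (11/15)·2 + (4/15)·5 = 14/5.
Against C3 this mix gives (11/15)·10 + (4/15)·(-1) = 106/15.
All of Player 2's active replies (C1, C2) yield 14/5, and no column does worse for Player 1. The mix makes Player 2 indifferent and guarantees 14/5, so it is optimal.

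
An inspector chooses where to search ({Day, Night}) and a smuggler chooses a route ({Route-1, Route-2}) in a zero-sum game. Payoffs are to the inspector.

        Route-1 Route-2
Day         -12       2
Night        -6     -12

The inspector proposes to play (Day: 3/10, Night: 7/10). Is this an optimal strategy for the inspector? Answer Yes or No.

Against Route-1 this mix gives (3/10)·(-12) + (7/10)·(-6) = -39/5.
Against Route-2 this mix gives (3/10)·2 + (7/10)·(-12) = -39/5.
All of the smuggler's active replies (Route-1, Route-2) yield -39/5, and no column does worse for the inspector. The mix makes the smuggler indifferent and guarantees -39/5, so it is optimal.

Yes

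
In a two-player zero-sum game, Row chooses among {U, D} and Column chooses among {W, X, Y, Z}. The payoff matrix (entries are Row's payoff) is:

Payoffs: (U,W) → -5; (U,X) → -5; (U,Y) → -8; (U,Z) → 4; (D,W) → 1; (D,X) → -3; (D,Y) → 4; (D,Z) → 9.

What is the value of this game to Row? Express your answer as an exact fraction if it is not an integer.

Row minima: U → -8, D → -3; maximin = -3.
Column maxima: W → 1, X → -3, Y → 4, Z → 9; minimax = -3.
Since maximin = minimax = -3, there is a saddle point and the value is -3.

-3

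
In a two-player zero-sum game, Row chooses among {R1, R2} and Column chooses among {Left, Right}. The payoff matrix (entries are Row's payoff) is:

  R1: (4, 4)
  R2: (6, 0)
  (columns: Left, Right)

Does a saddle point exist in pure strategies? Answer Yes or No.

Yes

Row minima: R1 → 4, R2 → 0; maximin = 4.
Column maxima: Left → 6, Right → 4; minimax = 4.
maximin = minimax = 4, so a saddle point exists.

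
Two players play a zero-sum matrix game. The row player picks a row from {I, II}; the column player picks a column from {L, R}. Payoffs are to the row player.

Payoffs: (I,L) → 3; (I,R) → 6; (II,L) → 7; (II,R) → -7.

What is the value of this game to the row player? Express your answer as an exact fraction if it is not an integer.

Row minima: I → 3, II → -7; maximin = 3.
Column maxima: L → 7, R → 6; minimax = 6.
3 ≠ 6, so there is no saddle point; optimal play is mixed.
Let the row player play I with probability p. Expected payoff against L: 3p + 7(1−p) = −4p + 7; against R: 6p + (-7)(1−p) = 13p − 7.
Setting these equal: −4p + 7 = 13p − 7 ⇒ −17p = -14 ⇒ p = 14/17, and the value is (-4)·(14/17) + 7 = 63/17.
For the column player: with q = P(L), equating I's and II's payoffs gives −3q + 6 = 14q − 7 ⇒ q = 13/17.

63/17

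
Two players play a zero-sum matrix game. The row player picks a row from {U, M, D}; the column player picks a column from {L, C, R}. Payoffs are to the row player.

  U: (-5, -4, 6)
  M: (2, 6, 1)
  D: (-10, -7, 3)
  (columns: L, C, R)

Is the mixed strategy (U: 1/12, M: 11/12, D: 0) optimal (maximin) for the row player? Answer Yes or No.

Against L this mix gives (1/12)·(-5) + (11/12)·2 = 17/12.
Against C this mix gives (1/12)·(-4) + (11/12)·6 = 31/6.
Against R this mix gives (1/12)·6 + (11/12)·1 = 17/12.
All of the column player's active replies (L, R) yield 17/12, and no column does worse for the row player. The mix makes the column player indifferent and guarantees 17/12, so it is optimal.

Yes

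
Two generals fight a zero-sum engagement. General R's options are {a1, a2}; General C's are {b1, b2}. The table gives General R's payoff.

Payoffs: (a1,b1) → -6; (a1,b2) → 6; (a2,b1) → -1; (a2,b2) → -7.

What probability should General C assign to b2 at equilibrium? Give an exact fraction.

Row minima: a1 → -6, a2 → -7; maximin = -6.
Column maxima: b1 → -1, b2 → 6; minimax = -1.
-6 ≠ -1, so there is no saddle point; optimal play is mixed.
Let General R play a1 with probability p. Expected payoff against b1: (-6)p + (-1)(1−p) = −5p − 1; against b2: 6p + (-7)(1−p) = 13p − 7.
Setting these equal: −5p − 1 = 13p − 7 ⇒ −18p = -6 ⇒ p = 1/3, and the value is (-5)·(1/3) − 1 = -8/3.
For General C: with q = P(b1), equating a1's and a2's payoffs gives −12q + 6 = 6q − 7 ⇒ q = 13/18.

5/18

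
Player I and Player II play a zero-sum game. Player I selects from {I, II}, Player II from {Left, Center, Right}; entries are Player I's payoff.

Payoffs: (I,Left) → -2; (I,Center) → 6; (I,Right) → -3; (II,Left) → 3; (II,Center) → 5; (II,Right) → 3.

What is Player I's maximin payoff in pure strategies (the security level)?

3

Row minima: I → -3, II → 3.
The best of these is 3.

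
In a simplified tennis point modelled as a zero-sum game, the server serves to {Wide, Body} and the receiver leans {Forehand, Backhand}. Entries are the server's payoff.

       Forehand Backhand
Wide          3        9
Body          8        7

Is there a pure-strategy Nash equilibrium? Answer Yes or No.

No

Row minima: Wide → 3, Body → 7; maximin = 7.
Column maxima: Forehand → 8, Backhand → 9; minimax = 8.
7 ≠ 8, so no pure-strategy equilibrium exists.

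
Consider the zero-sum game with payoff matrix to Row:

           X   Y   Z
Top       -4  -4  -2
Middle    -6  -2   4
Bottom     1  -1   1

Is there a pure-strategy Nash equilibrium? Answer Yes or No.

Row minima: Top → -4, Middle → -6, Bottom → -1; maximin = -1.
Column maxima: X → 1, Y → -1, Z → 4; minimax = -1.
maximin = minimax = -1, so a saddle point exists.

Yes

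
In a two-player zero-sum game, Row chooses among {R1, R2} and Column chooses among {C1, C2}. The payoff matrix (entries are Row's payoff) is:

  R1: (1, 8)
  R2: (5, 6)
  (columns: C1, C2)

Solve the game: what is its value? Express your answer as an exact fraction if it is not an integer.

Row minima: R1 → 1, R2 → 5; maximin = 5.
Column maxima: C1 → 5, C2 → 8; minimax = 5.
Since maximin = minimax = 5, there is a saddle point and the value is 5.

5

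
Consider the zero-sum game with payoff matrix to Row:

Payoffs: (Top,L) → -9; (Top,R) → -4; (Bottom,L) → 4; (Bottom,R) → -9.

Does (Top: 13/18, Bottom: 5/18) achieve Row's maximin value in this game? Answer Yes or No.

Against L this mix gives (13/18)·(-9) + (5/18)·4 = -97/18.
Against R this mix gives (13/18)·(-4) + (5/18)·(-9) = -97/18.
All of Column's active replies (L, R) yield -97/18, and no column does worse for Row. The mix makes Column indifferent and guarantees -97/18, so it is optimal.

Yes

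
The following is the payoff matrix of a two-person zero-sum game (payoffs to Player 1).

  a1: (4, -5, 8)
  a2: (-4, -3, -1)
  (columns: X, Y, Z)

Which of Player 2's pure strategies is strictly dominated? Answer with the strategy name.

X holds Player 1's payoff strictly below Z in every row: 4 < 8, -4 < -1.
So Z is strictly dominated for Player 2.

Z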